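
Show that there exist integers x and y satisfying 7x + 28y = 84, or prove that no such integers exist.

x = 0, y = 3

Since gcd(7, 28) = 7 and 84 = 7·12, Bézout's identity guarantees a solution.
Dividing through by 7 reduces the equation to 1x + 4y = 12.
The coefficient of x is 1, so setting y = 0 and x = 12 already solves it.
Shifting by a multiple of (4, −1) keeps it a solution: x = 12 − 3·4 = 0, y = 0 + 3·1 = 3.
Check: 7·0 + 28·3 = 0 + 84 = 84. ✓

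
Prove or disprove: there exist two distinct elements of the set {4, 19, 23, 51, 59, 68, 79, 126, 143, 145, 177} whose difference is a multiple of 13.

Two integers differ by a multiple of 13 exactly when they have the same residue mod 13. The residues are 4↦4, 19↦6, 23↦10, 51↦12, 59↦7, 68↦3, 79↦1, 126↦9, 143↦0, 145↦2, 177↦8.
These 11 residues are pairwise different, hence no difference of two elements is divisible by 13.

No such pair exists.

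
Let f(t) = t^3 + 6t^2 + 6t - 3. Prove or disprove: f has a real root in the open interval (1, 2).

No such root exists.

The endpoint values f(1) = 10 and f(2) = 41 are both positive. Claim: f(t) > 0 for every t in (1, 2).
Shift to the endpoint 1: with t = 1 + u (0 < u < 1), one computes f(1 + u) = u^3 + 9u^2 + 21u + 10.
All 4 nonzero coefficients of this polynomial in u are positive; hence for u > 0 the value is a sum of positive terms (the constant 10 among them).
So f is strictly positive on (1, 2); no root exists in the interval.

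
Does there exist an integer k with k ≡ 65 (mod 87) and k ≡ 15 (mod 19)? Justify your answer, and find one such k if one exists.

k = 1022

The moduli 87 and 19 are coprime, so by the Chinese Remainder Theorem a unique solution modulo 1653 exists.
Write k = 65 + 87t and require 65 + 87t ≡ 15 (mod 19), i.e. 87t ≡ 7 (mod 19).
87 ≡ 11 (mod 19), so this reads 11t ≡ 7 (mod 19). Invert 11 mod 19 by the Euclidean algorithm: 19 = 1·11 + 8, 11 = 1·8 + 3, 8 = 2·3 + 2, 3 = 1·2 + 1, 2 = 2·1 + 0; back-substituting, 1 = 3 − 1·2 = 3 − (8 − 2·3) = −8 + 3·3 = −8 + 3·(11 − 1·8) = 3·11 − 4·8 = 3·11 − 4·(19 − 1·11) = −4·19 + 7·11. Hence 11·7 ≡ 1, so 11⁻¹ ≡ 7 (mod 19).
Therefore t ≡ 7·7 = 49 ≡ 11 (mod 19).
Taking t = 11 gives k = 65 + 87·11 = 1022.
Indeed 1022 ≡ 65 (mod 87) and 1022 ≡ 15 (mod 19).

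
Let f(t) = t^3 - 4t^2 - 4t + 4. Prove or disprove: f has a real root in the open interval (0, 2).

Yes, f has a root in the interval.

f(0) = 4 and f(2) = -12, which have opposite signs.
Since f is a polynomial it is continuous on [0, 2].
By the Intermediate Value Theorem f must vanish at some point of (0, 2).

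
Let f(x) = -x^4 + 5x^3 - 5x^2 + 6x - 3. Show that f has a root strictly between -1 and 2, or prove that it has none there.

Yes, f has a root in the interval.

f(-1) = -20 and f(2) = 13, which have opposite signs.
Since f is a polynomial it is continuous on [-1, 2].
By the Intermediate Value Theorem, f takes the value 0 somewhere in the open interval.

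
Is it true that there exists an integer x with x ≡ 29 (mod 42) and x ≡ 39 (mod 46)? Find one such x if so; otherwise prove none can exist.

x = 407

gcd(42, 46) = 2. A simultaneous solution exists iff 29 ≡ 39 (mod 2); here 29 mod 2 = 1 = 39 mod 2, so it does.
Put x = 29 + 42t, so we need 42t ≡ 10 (mod 46), equivalently (divide by 2) 21t ≡ 5 (mod 23).
To invert 21 modulo 23: 23 = 1·21 + 2, 21 = 10·2 + 1, 2 = 2·1 + 0, and unwinding, 1 = 21 − 10·2 = 21 − 10·(23 − 1·21) = −10·23 + 11·21. Thus 21⁻¹ ≡ 11 (mod 23).
Therefore t ≡ 11·5 = 55 ≡ 9 (mod 23).
Then x = 29 + 42·9 = 407.
Check: 407 mod 42 = 29, 407 mod 46 = 39. ✓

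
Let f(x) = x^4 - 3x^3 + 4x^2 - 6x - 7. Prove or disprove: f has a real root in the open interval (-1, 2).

Such a root exists.

f(-1) = 7 and f(2) = -11, which have opposite signs.
Since f is a polynomial it is continuous on [-1, 2].
By the Intermediate Value Theorem, f takes the value 0 somewhere in the open interval.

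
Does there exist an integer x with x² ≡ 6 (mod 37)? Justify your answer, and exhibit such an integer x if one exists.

No such integer exists.

37 is prime, so by Euler's criterion 6 is a square mod 37 iff 6^((37−1)/2) = 6^18 ≡ 1 (mod 37).
Squaring successively (mod 37): 6^2 = 36 ≡ 36; 6^4 ≡ 36² = 1296 ≡ 1; 6^8 ≡ 1² = 1 ≡ 1; 6^16 ≡ 1² = 1 ≡ 1.
Since 18 = 16 + 2, 6^18 ≡ 1 · 36; multiplying out mod 37: 1·36 = 36 ≡ 36. Thus 6^18 ≡ 36 ≡ −1 (mod 37).
The value −1 means 6 is a non-residue modulo 37, so x² ≡ 6 (mod 37) is impossible.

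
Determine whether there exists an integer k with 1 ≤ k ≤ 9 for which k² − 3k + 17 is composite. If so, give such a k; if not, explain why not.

k = 1

At k = 1: 1² − 3·1 + 17 = 15 = 3·5, which is composite.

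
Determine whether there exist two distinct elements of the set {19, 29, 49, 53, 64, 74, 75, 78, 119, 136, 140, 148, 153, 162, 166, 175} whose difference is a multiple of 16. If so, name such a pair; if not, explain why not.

No, no such pair exists.

Reduce each element modulo 16: 19↦3, 29↦13, 49↦1, 53↦5, 64↦0, 74↦10, 75↦11, 78↦14, 119↦7, 136↦8, 140↦12, 148↦4, 153↦9, 162↦2, 166↦6, 175↦15.
No residue repeats among the 16 elements, so no pair has difference ≡ 0 (mod 16).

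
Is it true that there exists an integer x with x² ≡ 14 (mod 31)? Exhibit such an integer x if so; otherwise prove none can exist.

x = 13 works: 13² = 169, and 169 − 14 = 155 = 5·31.

x = 13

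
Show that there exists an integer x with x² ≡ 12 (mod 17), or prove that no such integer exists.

No, no such integer exists.

Squares mod 17 repeat after x = 8 (as (−x)² = x²); for x = 0..8 they are 0, 1, 4, 9, 16, 8, 2, 15, 13.
So the quadratic residues mod 17 are {0, 1, 2, 4, 8, 9, 13, 15, 16}, and 12 is not among them.
Therefore x² ≡ 12 (mod 17) has no solution.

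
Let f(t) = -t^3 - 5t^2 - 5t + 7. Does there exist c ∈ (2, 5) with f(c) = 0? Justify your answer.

f has no root in that interval.

The endpoint values f(2) = -31 and f(5) = -268 are both negative. Claim: f(t) < 0 for every t in (2, 5).
Substitute t = 2 + u, where 0 < u < 3 on the interval. Expanding, f(2 + u) = -u^3 - 11u^2 - 37u - 31.
The nonzero coefficients here are all negative, so for u > 0 every term is negative (or zero), and the constant term -31 is strictly negative.
So f is strictly negative on (2, 5); no root exists in the interval.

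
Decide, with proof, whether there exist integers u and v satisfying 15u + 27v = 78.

u = 7, v = -1

Since gcd(15, 27) = 3 and 78 = 3·26, Bézout's identity guarantees a solution.
Dividing through by 3 reduces the equation to 5u + 9v = 26.
Run the Euclidean algorithm on 9 and 5: 9 = 1·5 + 4, 5 = 1·4 + 1, 4 = 4·1 + 0.
Working back up the chain: 1 = 5 − 1·4 = 5 − (9 − 1·5) = −9 + 2·5. So 5·2 + 9·(-1) = 1.
Times 26: 5·52 + 9·(-26) = 26, so (52, -26) solves it.
Shifting by a multiple of (9, −5) keeps it a solution: u = 52 − 5·9 = 7, v = -26 + 5·5 = -1.
Check: 15·7 + 27·(-1) = 105 − 27 = 78. ✓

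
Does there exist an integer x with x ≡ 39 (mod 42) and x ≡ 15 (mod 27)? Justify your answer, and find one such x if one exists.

x = 123

Here gcd(42, 27) = 3, and both 39 and 15 leave remainder 0 mod 3, so the system is consistent.
List candidates x ≡ 39 (mod 42): 39, 81, 123. Modulo 27 these are 12, 0, 15; 123 gives 15 as required.
Indeed 123 ≡ 39 (mod 42) and 123 ≡ 15 (mod 27).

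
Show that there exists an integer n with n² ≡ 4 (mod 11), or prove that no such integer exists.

Take n = 2. Then 2² = 4, and since 0 ≤ 4 < 11 this is already reduced: 2² ≡ 4 (mod 11).

n = 2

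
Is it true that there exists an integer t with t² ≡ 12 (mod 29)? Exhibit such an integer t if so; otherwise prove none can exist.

Apply Euler's criterion with the prime 29: 12 is a quadratic residue iff 12^14 ≡ 1 (mod 29), and a non-residue iff it is ≡ −1.
Repeated squaring mod 29: 12^2 = 144 ≡ 28; 12^4 ≡ 28² = 784 ≡ 1; 12^8 ≡ 1² = 1 ≡ 1.
Since 14 = 8 + 4 + 2, 12^14 ≡ 1 · 1 · 28; multiplying out mod 29: 1·1 = 1 ≡ 1, then 1·28 = 28 ≡ 28. Thus 12^14 ≡ 28 ≡ −1 (mod 29).
By Euler's criterion 12 is a quadratic non-residue mod 29: no t satisfies t² ≡ 12 (mod 29).

No such integer exists.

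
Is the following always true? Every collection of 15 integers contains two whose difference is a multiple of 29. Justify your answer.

No, the set {25, 26, 27, 28, 29, 30, 31, 32, 33, 34, 35, 36, 37, 38, 39} is a counterexample.

Take the 15 consecutive integers 25, 26, …, 39: their residues mod 29 are all distinct because 15 ≤ 29.
The differences between them range over 1, …, 14, none of which is divisible by 29.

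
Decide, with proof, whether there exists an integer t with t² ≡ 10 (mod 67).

t = 12 works: 12² = 144, and 144 − 10 = 134 = 2·67.

t = 12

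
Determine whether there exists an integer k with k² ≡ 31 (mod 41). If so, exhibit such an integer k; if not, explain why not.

k = 21

k = 21 works: 21² = 441, and 441 − 31 = 410 = 10·41.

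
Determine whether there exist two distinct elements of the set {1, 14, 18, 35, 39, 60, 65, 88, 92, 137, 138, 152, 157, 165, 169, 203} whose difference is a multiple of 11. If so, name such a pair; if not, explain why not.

Both 14 and 157 leave remainder 3 on division by 11; their difference 143 = 13·11 is a multiple of 11.

The pair (14, 157) works.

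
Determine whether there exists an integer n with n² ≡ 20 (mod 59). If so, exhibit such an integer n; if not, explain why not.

n = 43

Take n = 43. Then 43² = 1849 = 31·59 + 20, so 43² ≡ 20 (mod 59).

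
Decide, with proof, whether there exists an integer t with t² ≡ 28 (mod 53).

t = 9 works: 9² = 81, and 81 − 28 = 53 = 1·53.

t = 9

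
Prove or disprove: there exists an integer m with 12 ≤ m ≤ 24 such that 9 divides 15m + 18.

m = 12 works, since 15·12 + 18 = 198 = 22·9.

m = 12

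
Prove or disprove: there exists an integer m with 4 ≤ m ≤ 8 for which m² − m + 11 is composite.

The values for m = 4, 5, …, 8 are 23, 31, 41, 53, 67, and each of these is prime.
So no value in the range makes the expression composite.

No, no such integer m in that range exists.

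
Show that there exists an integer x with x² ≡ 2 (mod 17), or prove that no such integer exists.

Take x = 6. Then 6² = 36 = 2·17 + 2, so 6² ≡ 2 (mod 17).

x = 6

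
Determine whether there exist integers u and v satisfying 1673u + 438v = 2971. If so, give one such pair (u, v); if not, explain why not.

Since gcd(1673, 438) = 1, every integer is an integer combination of 1673 and 438.
Run the Euclidean algorithm on 1673 and 438: 1673 = 3·438 + 359, 438 = 1·359 + 79, 359 = 4·79 + 43, 79 = 1·43 + 36, 43 = 1·36 + 7, 36 = 5·7 + 1, 7 = 7·1 + 0.
Unwinding: 1 = 36 − 5·7 = 36 − 5·(43 − 1·36) = −5·43 + 6·36 = −5·43 + 6·(79 − 1·43) = 6·79 − 11·43 = 6·79 − 11·(359 − 4·79) = −11·359 + 50·79 = −11·359 + 50·(438 − 1·359) = 50·438 − 61·359 = 50·438 − 61·(1673 − 3·438) = −61·1673 + 233·438, i.e. 1673·(-61) + 438·233 = 1.
Multiplying through by 2971: u = (-61)·2971 = -181231, v = 233·2971 = 692243 is a solution.
The general solution is u = -181231 + 438k, v = 692243 − 1673k; taking k = 414 gives the smaller pair u = 101, v = -379.
Check: 1673·101 + 438·(-379) = 168973 − 166002 = 2971. ✓

u = 101, v = -379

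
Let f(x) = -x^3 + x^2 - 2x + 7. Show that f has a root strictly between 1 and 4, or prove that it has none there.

f(1) = 5 and f(4) = -49, which have opposite signs.
Since f is a polynomial it is continuous on [1, 4].
By the Intermediate Value Theorem f must vanish at some point of (1, 4).

Such a root exists.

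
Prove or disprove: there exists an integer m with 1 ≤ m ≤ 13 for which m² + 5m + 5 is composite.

m = 12

At m = 12: 12² + 5·12 + 5 = 209 = 11·19, which is composite.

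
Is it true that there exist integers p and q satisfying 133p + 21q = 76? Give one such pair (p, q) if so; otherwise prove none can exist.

No, no such integers exist.

Both 133 and 21 are divisible by gcd(133, 21) = 7, hence so is any combination 133p + 21q.
However 76 leaves remainder 6 on division by 7.
Therefore 133p + 21q = 76 has no solution in integers.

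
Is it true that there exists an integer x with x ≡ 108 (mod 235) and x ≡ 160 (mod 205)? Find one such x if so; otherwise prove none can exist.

There is no such integer.

Reduce both congruences modulo 5, which divides 235 and 205: they say x ≡ 108 (mod 5) and x ≡ 160 (mod 5).
These are incompatible: 108 − 160 = -52 is not divisible by 5.
So no integer satisfies both congruences.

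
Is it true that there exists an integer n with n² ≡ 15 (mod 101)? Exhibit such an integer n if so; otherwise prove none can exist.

101 is prime, so by Euler's criterion 15 is a square mod 101 iff 15^((101−1)/2) = 15^50 ≡ 1 (mod 101).
Squaring successively (mod 101): 15^2 = 225 ≡ 23; 15^4 ≡ 23² = 529 ≡ 24; 15^8 ≡ 24² = 576 ≡ 71; 15^16 ≡ 71² = 5041 ≡ 92; 15^32 ≡ 92² = 8464 ≡ 81.
Since 50 = 32 + 16 + 2, 15^50 ≡ 81 · 92 · 23; multiplying out mod 101: 81·92 = 7452 ≡ 79, then 79·23 = 1817 ≡ 100. Thus 15^50 ≡ 100 ≡ −1 (mod 101).
The value −1 means 15 is a non-residue modulo 101, so n² ≡ 15 (mod 101) is impossible.

No, no such integer exists.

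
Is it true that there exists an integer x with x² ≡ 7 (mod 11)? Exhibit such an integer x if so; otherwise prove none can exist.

No such integer exists.

Since (11 − x)² ≡ x² (mod 11), it suffices to square x = 0, 1, …, 5: the residues are 0, 1, 4, 9, 5, 3.
The set of squares mod 11 is therefore {0, 1, 3, 4, 5, 9}, which does not contain 7.
Therefore x² ≡ 7 (mod 11) has no solution.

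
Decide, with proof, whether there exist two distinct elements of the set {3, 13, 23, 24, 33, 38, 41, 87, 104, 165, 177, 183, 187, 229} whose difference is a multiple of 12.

Yes: 3 and 87.

Reduce each element mod 12: 3↦3, 13↦1, 23↦11, 24↦0, 33↦9, 38↦2, 41↦5, 87↦3, 104↦8, 165↦9, 177↦9, 183↦3, 187↦7, 229↦1. The residue 3 repeats (at 3 and 87), and 87 − 3 = 84 = 7·12.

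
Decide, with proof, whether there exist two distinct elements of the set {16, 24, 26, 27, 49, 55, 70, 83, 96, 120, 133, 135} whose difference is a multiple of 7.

Yes: 16 and 135.

Both 16 and 135 leave remainder 2 on division by 7; their difference 119 = 17·7 is a multiple of 7.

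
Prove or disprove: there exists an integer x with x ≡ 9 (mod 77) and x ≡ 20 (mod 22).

x = 86

gcd(77, 22) = 11. A simultaneous solution exists iff 9 ≡ 20 (mod 11); here 9 mod 11 = 9 = 20 mod 11, so it does.
List candidates x ≡ 9 (mod 77): 9, 86. Modulo 22 these are 9, 20; 86 gives 20 as required.
Verify: 86 = 1·77 + 9 and 86 = 3·22 + 20. ✓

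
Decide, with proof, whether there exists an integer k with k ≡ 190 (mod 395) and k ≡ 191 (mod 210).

No such integer exists.

gcd(395, 210) = 5. If k ≡ 190 (mod 395) and k ≡ 191 (mod 210), then k ≡ 190 (mod 5) and k ≡ 191 (mod 5).
These are incompatible: 190 − 191 = -1 is not divisible by 5.
Hence the system has no solution.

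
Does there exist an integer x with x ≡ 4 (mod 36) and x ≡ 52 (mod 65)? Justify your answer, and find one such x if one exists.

x = 832

gcd(36, 65) = 1, so the Chinese Remainder Theorem guarantees exactly one residue class mod 2340 satisfying both.
Any solution of the first congruence is x = 4 + 36t; substituting into the second, 36t ≡ 52 − 4 ≡ 48 (mod 65).
Note 36·56 = 2016 ≡ 1 (mod 65) (as 2016 − 1 = 31·65), so 36⁻¹ ≡ 56.
Therefore t ≡ 56·48 = 2688 ≡ 23 (mod 65).
With t = 23: x = 4 + 36·23 = 832.
Verify: 832 = 23·36 + 4 and 832 = 12·65 + 52. ✓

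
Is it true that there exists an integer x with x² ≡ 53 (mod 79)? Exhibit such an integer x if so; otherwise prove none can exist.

Apply Euler's criterion with the prime 79: 53 is a quadratic residue iff 53^39 ≡ 1 (mod 79), and a non-residue iff it is ≡ −1.
Repeated squaring mod 79: 53^2 = 2809 ≡ 44; 53^4 ≡ 44² = 1936 ≡ 40; 53^8 ≡ 40² = 1600 ≡ 20; 53^16 ≡ 20² = 400 ≡ 5; 53^32 ≡ 5² = 25 ≡ 25.
Since 39 = 32 + 4 + 2 + 1, 53^39 ≡ 25 · 40 · 44 · 53; multiplying out mod 79: 25·40 = 1000 ≡ 52, then 52·44 = 2288 ≡ 76, then 76·53 = 4028 ≡ 78. Thus 53^39 ≡ 78 ≡ −1 (mod 79).
By Euler's criterion 53 is a quadratic non-residue mod 79: no x satisfies x² ≡ 53 (mod 79).

There is no such integer.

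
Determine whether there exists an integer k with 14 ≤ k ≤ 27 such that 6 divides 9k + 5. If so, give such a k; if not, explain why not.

For k = 14, 15, …, 27 the values of 9k + 5 modulo 6 are 5, 2, 5, 2, 5, 2, 5, 2, 5, 2, 5, 2, 5, 2 respectively.
None is 0, so 6 never divides 9k + 5 on this range.

No, no such integer k in that range exists.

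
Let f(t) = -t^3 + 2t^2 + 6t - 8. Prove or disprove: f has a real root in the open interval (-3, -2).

Yes, f has a root in the interval.

f(-3) = 19 and f(-2) = -4, which have opposite signs.
As a polynomial, f is continuous on every closed interval.
By the Intermediate Value Theorem f must vanish at some point of (-3, -2).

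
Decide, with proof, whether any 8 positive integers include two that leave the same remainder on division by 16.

No; for instance {6, 7, 8, 9, 10, 11, 12, 13} is a counterexample.

Consider the 8 integers 6, 7, …, 13. They lie in distinct residue classes modulo 16, since 8 ≤ 16.
Hence this collection has no pair with equal remainders mod 16, disproving the claim.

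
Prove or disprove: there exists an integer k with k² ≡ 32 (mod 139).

139 is prime, so by Euler's criterion 32 is a square mod 139 iff 32^((139−1)/2) = 32^69 ≡ 1 (mod 139).
Repeated squaring mod 139: 32^2 = 1024 ≡ 51; 32^4 ≡ 51² = 2601 ≡ 99; 32^8 ≡ 99² = 9801 ≡ 71; 32^16 ≡ 71² = 5041 ≡ 37; 32^32 ≡ 37² = 1369 ≡ 118; 32^64 ≡ 118² = 13924 ≡ 24.
Since 69 = 64 + 4 + 1, 32^69 ≡ 24 · 99 · 32; multiplying out mod 139: 24·99 = 2376 ≡ 13, then 13·32 = 416 ≡ 138. Thus 32^69 ≡ 138 ≡ −1 (mod 139).
By Euler's criterion 32 is a quadratic non-residue mod 139: no k satisfies k² ≡ 32 (mod 139).

There is no such integer.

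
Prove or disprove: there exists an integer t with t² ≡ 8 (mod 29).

Apply Euler's criterion with the prime 29: 8 is a quadratic residue iff 8^14 ≡ 1 (mod 29), and a non-residue iff it is ≡ −1.
Squaring successively (mod 29): 8^2 = 64 ≡ 6; 8^4 ≡ 6² = 36 ≡ 7; 8^8 ≡ 7² = 49 ≡ 20.
Since 14 = 8 + 4 + 2, 8^14 ≡ 20 · 7 · 6; multiplying out mod 29: 20·7 = 140 ≡ 24, then 24·6 = 144 ≡ 28. Thus 8^14 ≡ 28 ≡ −1 (mod 29).
By Euler's criterion 8 is a quadratic non-residue mod 29: no t satisfies t² ≡ 8 (mod 29).

There is no such integer.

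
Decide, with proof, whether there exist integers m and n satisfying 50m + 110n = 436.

No, no such integers exist.

Any value of 50m + 110n is a multiple of gcd(50, 110) = 10.
However 436 leaves remainder 6 on division by 10.
Hence no integers m, n satisfy the equation.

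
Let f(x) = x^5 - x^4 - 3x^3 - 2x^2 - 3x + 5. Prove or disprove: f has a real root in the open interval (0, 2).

f(0) = 5 and f(2) = -17, which have opposite signs.
f is continuous everywhere (it is a polynomial), in particular on [0, 2].
By the Intermediate Value Theorem f must vanish at some point of (0, 2).

Yes, f has a root in the interval.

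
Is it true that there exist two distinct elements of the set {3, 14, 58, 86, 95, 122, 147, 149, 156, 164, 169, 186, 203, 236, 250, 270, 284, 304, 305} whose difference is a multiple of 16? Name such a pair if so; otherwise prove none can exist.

3 mod 16 = 3 and 147 mod 16 = 3, so 147 − 3 = 144 = 9·16.

Yes: 3 and 147.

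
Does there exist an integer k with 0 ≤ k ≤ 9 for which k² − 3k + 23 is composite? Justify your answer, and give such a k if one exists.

At k = 5: 5² − 3·5 + 23 = 33 = 3·11, which is composite.

k = 5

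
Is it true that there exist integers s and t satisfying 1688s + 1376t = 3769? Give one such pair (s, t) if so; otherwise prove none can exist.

No such integers exist.

Both 1688 and 1376 are divisible by gcd(1688, 1376) = 8, hence so is any combination 1688s + 1376t.
But 3769 is not a multiple of 8 (it leaves remainder 1).
So the equation is unsolvable over ℤ.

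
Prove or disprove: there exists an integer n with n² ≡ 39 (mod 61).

Take n = 51. Then 51² = 2601 = 42·61 + 39, so 51² ≡ 39 (mod 61).

n = 51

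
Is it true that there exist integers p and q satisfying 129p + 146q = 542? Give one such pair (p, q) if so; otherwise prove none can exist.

p = 54, q = -44

129 and 146 are coprime, so 129p + 146q ranges over all of ℤ.
Dividing repeatedly: 146 = 1·129 + 17, 129 = 7·17 + 10, 17 = 1·10 + 7, 10 = 1·7 + 3, 7 = 2·3 + 1, 3 = 3·1 + 0.
Unwinding: 1 = 7 − 2·3 = 7 − 2·(10 − 1·7) = −2·10 + 3·7 = −2·10 + 3·(17 − 1·10) = 3·17 − 5·10 = 3·17 − 5·(129 − 7·17) = −5·129 + 38·17 = −5·129 + 38·(146 − 1·129) = 38·146 − 43·129, i.e. 129·(-43) + 146·38 = 1.
Scaling by 542 gives the particular solution (p, q) = (-23306, 20596).
Adding 160·146 to p and subtracting 160·129 from q gives the tidier solution (54, -44).
Check: 129·54 + 146·(-44) = 6966 − 6424 = 542. ✓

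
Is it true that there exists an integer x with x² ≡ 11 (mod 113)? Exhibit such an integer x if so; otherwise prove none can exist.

Take x = 89. Then 89² = 7921 = 70·113 + 11, so 89² ≡ 11 (mod 113).

x = 89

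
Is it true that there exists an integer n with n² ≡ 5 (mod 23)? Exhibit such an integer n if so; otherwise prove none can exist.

No such integer exists.

Apply Euler's criterion with the prime 23: 5 is a quadratic residue iff 5^11 ≡ 1 (mod 23), and a non-residue iff it is ≡ −1.
Repeated squaring mod 23: 5^2 = 25 ≡ 2; 5^4 ≡ 2² = 4 ≡ 4; 5^8 ≡ 4² = 16 ≡ 16.
Since 11 = 8 + 2 + 1, 5^11 ≡ 16 · 2 · 5; multiplying out mod 23: 16·2 = 32 ≡ 9, then 9·5 = 45 ≡ 22. Thus 5^11 ≡ 22 ≡ −1 (mod 23).
The value −1 means 5 is a non-residue modulo 23, so n² ≡ 5 (mod 23) is impossible.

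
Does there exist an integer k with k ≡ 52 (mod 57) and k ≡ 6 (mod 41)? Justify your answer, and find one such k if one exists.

gcd(57, 41) = 1, so the Chinese Remainder Theorem guarantees exactly one residue class mod 2337 satisfying both.
Any solution of the first congruence is k = 52 + 57t; substituting into the second, 57t ≡ 6 − 52 ≡ 36 (mod 41).
57 ≡ 16 (mod 41), so this reads 16t ≡ 36 (mod 41). Note 16·18 = 288 ≡ 1 (mod 41) (as 288 − 1 = 7·41), so 16⁻¹ ≡ 18.
Multiplying by 18: t ≡ 18·36 = 648 ≡ 33 (mod 41).
Taking t = 33 gives k = 52 + 57·33 = 1933.
Verify: 1933 = 33·57 + 52 and 1933 = 47·41 + 6. ✓

k = 1933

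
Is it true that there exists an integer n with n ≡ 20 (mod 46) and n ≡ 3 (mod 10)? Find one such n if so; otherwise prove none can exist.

No such integer exists.

Both moduli are multiples of 2 = gcd(46, 10), so any solution would satisfy n ≡ 20 and n ≡ 3 modulo 2 simultaneously.
But 20 mod 2 = 0 while 3 mod 2 = 1, a contradiction.
Therefore no such n exists.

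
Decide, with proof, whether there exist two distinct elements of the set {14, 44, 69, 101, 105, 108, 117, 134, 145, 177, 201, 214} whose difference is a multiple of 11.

14 and 69 are such a pair.

14 mod 11 = 3 and 69 mod 11 = 3, so 69 − 14 = 55 = 5·11.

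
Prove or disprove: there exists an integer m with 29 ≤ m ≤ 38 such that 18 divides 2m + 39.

The values of 2m + 39 for m = 29, 30, …, 38 are 97, 99, 101, 103, 105, 107, 109, 111, 113, 115; reduced mod 18 these are 7, 9, 11, 13, 15, 17, 1, 3, 5, 7.
The residue 0 does not occur, so no m in [29, 38] makes 2m + 39 a multiple of 18.

No, no such integer m in that range exists.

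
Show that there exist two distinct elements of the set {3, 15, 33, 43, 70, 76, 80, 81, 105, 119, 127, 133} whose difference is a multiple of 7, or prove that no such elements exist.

3 mod 7 = 3 and 80 mod 7 = 3, so 80 − 3 = 77 = 11·7.

Yes: 3 and 80.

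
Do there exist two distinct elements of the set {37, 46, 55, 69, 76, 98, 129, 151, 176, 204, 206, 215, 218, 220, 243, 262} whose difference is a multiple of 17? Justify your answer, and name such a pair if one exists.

Reduce each element modulo 17: 37↦3, 46↦12, 55↦4, 69↦1, 76↦8, 98↦13, 129↦10, 151↦15, 176↦6, 204↦0, 206↦2, 215↦11, 218↦14, 220↦16, 243↦5, 262↦7.
These 16 residues are pairwise different, hence no difference of two elements is divisible by 17.

No, no such pair exists.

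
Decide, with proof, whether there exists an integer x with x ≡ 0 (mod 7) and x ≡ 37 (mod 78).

x = 427

Since 7 and 78 share no common factor, CRT says the pair of congruences has a solution (unique mod 546).
Write x = 0 + 7t and require 0 + 7t ≡ 37 (mod 78), i.e. 7t ≡ 37 (mod 78).
Since 7·67 = 469 = 6·78 + 1, the inverse of 7 mod 78 is 67.
Therefore t ≡ 67·37 = 2479 ≡ 61 (mod 78).
With t = 61: x = 0 + 7·61 = 427.
Check: 427 mod 7 = 0, 427 mod 78 = 37. ✓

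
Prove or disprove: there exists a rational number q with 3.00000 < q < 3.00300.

q = 1003/334

Scale by 334: the interval becomes (1002.00000, 1003.00200), which contains the integer 1003.
So q = 1003/334 works: it is a ratio of integers, and dividing 334·3.00000 < 1003 < 334·3.00300 through by 334 gives 3.00000 < 1003/334 < 3.00300.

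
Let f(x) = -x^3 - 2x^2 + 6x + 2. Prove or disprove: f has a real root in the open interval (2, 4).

No such root exists.

f(2) = -2 and f(4) = -70, both negative, so a sign-change argument is unavailable; we show f keeps this sign on the whole interval.
Substitute x = 2 + u, where 0 < u < 2 on the interval. Expanding, f(2 + u) = -u^3 - 8u^2 - 14u - 2.
All 4 nonzero coefficients of this polynomial in u are negative; hence for u > 0 the value is a sum of negative terms (the constant -2 among them).
So f is strictly negative on (2, 4); no root exists in the interval.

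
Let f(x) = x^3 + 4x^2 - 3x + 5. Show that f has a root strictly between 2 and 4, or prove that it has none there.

f(2) = 23 and f(4) = 121, both positive, so a sign-change argument is unavailable; we show f keeps this sign on the whole interval.
Shift to the endpoint 2: with x = 2 + u (0 < u < 2), one computes f(2 + u) = u^3 + 10u^2 + 25u + 23.
The nonzero coefficients here are all positive, so for u > 0 every term is positive (or zero), and the constant term 23 is strictly positive.
Therefore f(x) > 0 throughout (2, 4), and f has no zero there.

f has no root in that interval.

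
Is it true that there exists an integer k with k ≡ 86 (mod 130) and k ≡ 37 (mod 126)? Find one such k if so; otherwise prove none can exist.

gcd(130, 126) = 2. If k ≡ 86 (mod 130) and k ≡ 37 (mod 126), then k ≡ 86 (mod 2) and k ≡ 37 (mod 2).
But 86 mod 2 = 0 while 37 mod 2 = 1, a contradiction.
Hence the system has no solution.

No such integer exists.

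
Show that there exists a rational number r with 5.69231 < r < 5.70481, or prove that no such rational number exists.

r = 57/10

Scale by 10: the interval becomes (56.92310, 57.04810), which contains the integer 57.
Dividing back, 5.69231 < 57/10 < 5.70481, and 57/10 is rational.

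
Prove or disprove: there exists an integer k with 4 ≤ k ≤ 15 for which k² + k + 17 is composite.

No, no such integer k in that range exists.

The values for k = 4, 5, …, 15 are 37, 47, 59, 73, 89, 107, 127, 149, 173, 199, 227, 257, and each of these is prime.
So no value in the range makes the expression composite.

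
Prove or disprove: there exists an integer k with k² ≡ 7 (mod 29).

Take k = 23. Then 23² = 529 = 18·29 + 7, so 23² ≡ 7 (mod 29).

k = 23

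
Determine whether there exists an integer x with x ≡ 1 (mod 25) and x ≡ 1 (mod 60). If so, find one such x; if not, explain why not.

x = 1

gcd(25, 60) = 5. A simultaneous solution exists iff 1 ≡ 1 (mod 5); here 1 mod 5 = 1 = 1 mod 5, so it does.
The smallest candidate x = 1 works directly: 1 ≡ 1 (mod 60).
Check: 1 mod 25 = 1, 1 mod 60 = 1. ✓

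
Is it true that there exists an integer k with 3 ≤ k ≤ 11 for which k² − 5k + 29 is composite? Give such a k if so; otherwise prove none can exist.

k = 6

At k = 6: 6² − 5·6 + 29 = 35 = 5·7, which is composite.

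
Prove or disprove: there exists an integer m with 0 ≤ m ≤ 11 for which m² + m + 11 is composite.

At m = 10: 10² + 10 + 11 = 121 = 11·11, which is composite.

m = 10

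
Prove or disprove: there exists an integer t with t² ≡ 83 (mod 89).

89 is prime, so by Euler's criterion 83 is a square mod 89 iff 83^((89−1)/2) = 83^44 ≡ 1 (mod 89).
Repeated squaring mod 89: 83^2 = 6889 ≡ 36; 83^4 ≡ 36² = 1296 ≡ 50; 83^8 ≡ 50² = 2500 ≡ 8; 83^16 ≡ 8² = 64 ≡ 64; 83^32 ≡ 64² = 4096 ≡ 2.
Since 44 = 32 + 8 + 4, 83^44 ≡ 2 · 8 · 50; multiplying out mod 89: 2·8 = 16 ≡ 16, then 16·50 = 800 ≡ 88. Thus 83^44 ≡ 88 ≡ −1 (mod 89).
By Euler's criterion 83 is a quadratic non-residue mod 89: no t satisfies t² ≡ 83 (mod 89).

There is no such integer.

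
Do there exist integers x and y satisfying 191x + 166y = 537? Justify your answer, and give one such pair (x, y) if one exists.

191 and 166 are coprime, so 191x + 166y ranges over all of ℤ.
Dividing repeatedly: 191 = 1·166 + 25, 166 = 6·25 + 16, 25 = 1·16 + 9, 16 = 1·9 + 7, 9 = 1·7 + 2, 7 = 3·2 + 1, 2 = 2·1 + 0.
Back-substituting, 1 = 7 − 3·2 = 7 − 3·(9 − 1·7) = −3·9 + 4·7 = −3·9 + 4·(16 − 1·9) = 4·16 − 7·9 = 4·16 − 7·(25 − 1·16) = −7·25 + 11·16 = −7·25 + 11·(166 − 6·25) = 11·166 − 73·25 = 11·166 − 73·(191 − 1·166) = −73·191 + 84·166; that is, 191·(-73) + 166·84 = 1.
Multiplying through by 537: x = (-73)·537 = -39201, y = 84·537 = 45108 is a solution.
Adding 237·166 to x and subtracting 237·191 from y gives the tidier solution (141, -159).
Indeed 191·141 + 166·(-159) = 26931 − 26394 = 537.

x = 141, y = -159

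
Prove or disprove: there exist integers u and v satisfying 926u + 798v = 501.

No such integers exist.

gcd(926, 798) = 2, so every integer of the form 926u + 798v is a multiple of 2.
But 501 is not a multiple of 2 (it leaves remainder 1).
Therefore 926u + 798v = 501 has no solution in integers.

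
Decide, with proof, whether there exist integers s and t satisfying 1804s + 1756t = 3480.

s = 292, t = -298

Every value of 1804s + 1756t is a multiple of gcd(1804, 1756) = 4; since 4 ∣ 3480, solutions exist.
Dividing through by 4 reduces the equation to 451s + 439t = 870.
Run the Euclidean algorithm on 451 and 439: 451 = 1·439 + 12, 439 = 36·12 + 7, 12 = 1·7 + 5, 7 = 1·5 + 2, 5 = 2·2 + 1, 2 = 2·1 + 0.
Back-substituting, 1 = 5 − 2·2 = 5 − 2·(7 − 1·5) = −2·7 + 3·5 = −2·7 + 3·(12 − 1·7) = 3·12 − 5·7 = 3·12 − 5·(439 − 36·12) = −5·439 + 183·12 = −5·439 + 183·(451 − 1·439) = 183·451 − 188·439; that is, 451·183 + 439·(-188) = 1.
Scaling by 870 gives the particular solution (s, t) = (159210, -163560).
Shifting by a multiple of (439, −451) keeps it a solution: s = 159210 − 362·439 = 292, t = -163560 + 362·451 = -298.
Indeed 1804·292 + 1756·(-298) = 526768 − 523288 = 3480.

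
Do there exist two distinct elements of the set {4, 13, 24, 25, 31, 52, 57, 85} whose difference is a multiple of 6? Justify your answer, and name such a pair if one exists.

Both 4 and 52 leave remainder 4 on division by 6; their difference 48 = 8·6 is a multiple of 6.

4 and 52 are such a pair.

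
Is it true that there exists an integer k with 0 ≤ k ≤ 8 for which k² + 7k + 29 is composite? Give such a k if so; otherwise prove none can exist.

No such integer k in that range exists.

The values for k = 0, 1, …, 8 are 29, 37, 47, 59, 73, 89, 107, 127, 149, and each of these is prime.
So no value in the range makes the expression composite.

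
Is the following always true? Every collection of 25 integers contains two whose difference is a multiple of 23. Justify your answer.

There are exactly 23 possible remainders on division by 23.
With 25 integers and only 23 classes, the pigeonhole principle forces two of them, say a and b, into the same class.
Equal remainders mean a − b ≡ 0 (mod 23), so 23 divides their difference.

Yes, this is always true.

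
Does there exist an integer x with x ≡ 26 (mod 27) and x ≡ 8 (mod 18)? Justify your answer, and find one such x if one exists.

x = 26

Here gcd(27, 18) = 9, and both 26 and 8 leave remainder 8 mod 9, so the system is consistent.
The smallest candidate x = 26 works directly: 26 ≡ 8 (mod 18).
Verify: 26 = 0·27 + 26 and 26 = 1·18 + 8. ✓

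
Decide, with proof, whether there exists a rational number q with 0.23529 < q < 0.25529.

Scale by 4: the interval becomes (0.94116, 1.02116), which contains the integer 1.
Dividing back, 0.23529 < 1/4 < 0.25529, and 1/4 is rational.

q = 1/4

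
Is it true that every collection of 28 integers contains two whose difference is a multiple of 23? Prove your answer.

Yes.

Partition the integers by their residue mod 23; there are 23 classes.
Since 28 > 23, two of the 28 integers must share a residue class by the pigeonhole principle; call them a and b.
Their difference a − b is then a multiple of 23.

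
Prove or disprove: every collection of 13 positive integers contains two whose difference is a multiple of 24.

Consider the 13 integers 110, 111, …, 122. They lie in distinct residue classes modulo 24, since 13 ≤ 24.
No two share a residue, so no pair has difference divisible by 24; the claim fails for this set.

No; for instance {110, 111, 112, 113, 114, 115, 116, 117, 118, 119, 120, 121, 122} is a counterexample.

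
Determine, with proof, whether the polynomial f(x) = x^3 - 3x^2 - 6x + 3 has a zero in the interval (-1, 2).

Such a root exists.

f(-1) = 5 and f(2) = -13, which have opposite signs.
As a polynomial, f is continuous on every closed interval.
By the Intermediate Value Theorem, f takes the value 0 somewhere in the open interval.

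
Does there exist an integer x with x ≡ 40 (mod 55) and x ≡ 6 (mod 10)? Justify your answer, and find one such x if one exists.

No, no such integer exists.

Both moduli are multiples of 5 = gcd(55, 10), so any solution would satisfy x ≡ 40 and x ≡ 6 modulo 5 simultaneously.
However 40 ≡ 0 and 6 ≡ 1 (mod 5), and 0 ≠ 1.
So no integer satisfies both congruences.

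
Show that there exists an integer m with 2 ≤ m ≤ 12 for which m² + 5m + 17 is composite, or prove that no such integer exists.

m = 9

At m = 9: 9² + 5·9 + 17 = 143 = 11·13, which is composite.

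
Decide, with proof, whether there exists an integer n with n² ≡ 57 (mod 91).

Reduce modulo 13, which divides 91: we would need n² ≡ 5 (mod 13).
Squares mod 13 repeat after n = 6 (as (−n)² = n²); for n = 0..6 they are 0, 1, 4, 9, 3, 12, 10.
So the quadratic residues mod 13 are {0, 1, 3, 4, 9, 10, 12}, and 5 is not among them.
Therefore n² ≡ 57 (mod 91) has no solution.

There is no such integer.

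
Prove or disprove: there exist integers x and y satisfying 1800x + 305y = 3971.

No such integers exist.

Any value of 1800x + 305y is a multiple of gcd(1800, 305) = 5.
But 3971 is not a multiple of 5 (it leaves remainder 1).
Hence no integers x, y satisfy the equation.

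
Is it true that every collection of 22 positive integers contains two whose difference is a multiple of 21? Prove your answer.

There are exactly 21 possible remainders on division by 21.
Placing 22 integers into 21 classes, some class receives at least two — say a and b.
Then a ≡ b (mod 21), i.e. 21 ∣ (a − b).

Yes.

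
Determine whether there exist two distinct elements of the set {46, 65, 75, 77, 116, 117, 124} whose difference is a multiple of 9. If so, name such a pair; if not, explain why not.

Two integers differ by a multiple of 9 exactly when they have the same residue mod 9. The residues are 46↦1, 65↦2, 75↦3, 77↦5, 116↦8, 117↦0, 124↦7.
These 7 residues are pairwise different, hence no difference of two elements is divisible by 9.

No such pair exists.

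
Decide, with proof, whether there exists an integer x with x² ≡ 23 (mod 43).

x = 25

x = 25 works: 25² = 625, and 625 − 23 = 602 = 14·43.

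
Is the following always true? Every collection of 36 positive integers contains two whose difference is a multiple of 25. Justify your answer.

True.

Each integer lies in one of the 25 residue classes modulo 25.
Placing 36 integers into 25 classes, some class receives at least two — say a and b.
Equal remainders mean a − b ≡ 0 (mod 25), so 25 divides their difference.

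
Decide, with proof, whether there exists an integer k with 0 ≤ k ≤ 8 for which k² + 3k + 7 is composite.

At k = 4: 4² + 3·4 + 7 = 35 = 5·7, which is composite.

k = 4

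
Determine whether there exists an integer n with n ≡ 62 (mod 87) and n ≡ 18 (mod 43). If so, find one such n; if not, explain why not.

gcd(87, 43) = 1, so the Chinese Remainder Theorem guarantees exactly one residue class mod 3741 satisfying both.
Any solution of the first congruence is n = 62 + 87t; substituting into the second, 87t ≡ 18 − 62 ≡ 42 (mod 43).
87 ≡ 1 (mod 43), so this reads 1t ≡ 42 (mod 43). So t ≡ 42 (mod 43).
Taking t = 42 gives n = 62 + 87·42 = 3716.
Check: 3716 mod 87 = 62, 3716 mod 43 = 18. ✓

n = 3716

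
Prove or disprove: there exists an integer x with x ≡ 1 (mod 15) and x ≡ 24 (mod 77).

x = 871

The moduli 15 and 77 are coprime, so by the Chinese Remainder Theorem a unique solution modulo 1155 exists.
Write x = 1 + 15t and require 1 + 15t ≡ 24 (mod 77), i.e. 15t ≡ 23 (mod 77).
To invert 15 modulo 77: 77 = 5·15 + 2, 15 = 7·2 + 1, 2 = 2·1 + 0, and unwinding, 1 = 15 − 7·2 = 15 − 7·(77 − 5·15) = −7·77 + 36·15. Thus 15⁻¹ ≡ 36 (mod 77).
Multiplying by 36: t ≡ 36·23 = 828 ≡ 58 (mod 77).
With t = 58: x = 1 + 15·58 = 871.
Check: 871 mod 15 = 1, 871 mod 77 = 24. ✓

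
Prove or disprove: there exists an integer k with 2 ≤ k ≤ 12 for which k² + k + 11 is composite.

At k = 10: 10² + 10 + 11 = 121 = 11·11, which is composite.

k = 10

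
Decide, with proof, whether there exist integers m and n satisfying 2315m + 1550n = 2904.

Both 2315 and 1550 are divisible by gcd(2315, 1550) = 5, hence so is any combination 2315m + 1550n.
But 2904 = 5·580 + 4, so 5 ∤ 2904.
So the equation is unsolvable over ℤ.

There are no such integers.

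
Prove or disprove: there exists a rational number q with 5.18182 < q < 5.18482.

Scale by 38: the interval becomes (196.90916, 197.02316), which contains the integer 197.
So q = 197/38 works: it is a ratio of integers, and dividing 38·5.18182 < 197 < 38·5.18482 through by 38 gives 5.18182 < 197/38 < 5.18482.

q = 197/38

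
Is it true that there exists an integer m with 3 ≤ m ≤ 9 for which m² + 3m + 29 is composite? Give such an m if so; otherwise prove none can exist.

m = 5

At m = 5: 5² + 3·5 + 29 = 69 = 3·23, which is composite.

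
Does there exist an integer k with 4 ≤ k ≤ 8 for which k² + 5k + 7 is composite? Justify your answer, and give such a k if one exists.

k = 5

At k = 5: 5² + 5·5 + 7 = 57 = 3·19, which is composite.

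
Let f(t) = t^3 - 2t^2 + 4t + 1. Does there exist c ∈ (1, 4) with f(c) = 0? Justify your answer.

No such root exists.

f(1) = 4 and f(4) = 49, both positive.
The derivative f'(t) = 3t^2 - 4t + 4 is a quadratic with discriminant (-4)² − 4·3·4 = -32 < 0; it never vanishes, so it is always positive (sign of the leading coefficient).
So f is strictly increasing; between 1 and 4 its values lie between f(1) = 4 and f(4) = 49, all positive. Therefore f has no root in (1, 4).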